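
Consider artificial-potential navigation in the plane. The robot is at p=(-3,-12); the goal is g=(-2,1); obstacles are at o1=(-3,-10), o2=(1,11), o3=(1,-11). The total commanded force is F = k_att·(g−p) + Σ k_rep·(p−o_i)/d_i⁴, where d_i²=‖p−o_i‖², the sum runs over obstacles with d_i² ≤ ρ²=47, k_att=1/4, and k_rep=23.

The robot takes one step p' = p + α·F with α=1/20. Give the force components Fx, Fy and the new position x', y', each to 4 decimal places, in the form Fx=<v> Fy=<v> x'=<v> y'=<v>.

Fx=-0.0683 Fy=0.2954 x'=-3.0034 y'=-11.9852

F_att = 1/4·(g−p) = 1/4·(1,13) = (0.2500,3.2500)
o1: d²=4 ≤ ρ²=47; F_rep = 23·(0,-2)/4² = (0.0000,-2.8750)
o2: d²=545 > ρ²=47 → inactive
o3: d²=17 ≤ ρ²=47; F_rep = 23·(-4,-1)/17² = (-0.3183,-0.0796)
F = F_att + ΣF_rep = (-0.0683,0.2954)
p' = p + 1/20·F = (-3.0034,-11.9852)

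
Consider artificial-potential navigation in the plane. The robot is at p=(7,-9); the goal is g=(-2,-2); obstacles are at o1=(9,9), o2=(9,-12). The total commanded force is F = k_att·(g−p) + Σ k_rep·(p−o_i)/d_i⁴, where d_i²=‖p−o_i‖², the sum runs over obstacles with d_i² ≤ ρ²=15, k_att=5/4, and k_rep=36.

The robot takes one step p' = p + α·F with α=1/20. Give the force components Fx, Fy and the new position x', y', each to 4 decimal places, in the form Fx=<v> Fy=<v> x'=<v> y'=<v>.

F_att = 5/4·(g−p) = 5/4·(-9,7) = (-11.2500,8.7500)
o1: d²=328 > ρ²=15 → inactive
o2: d²=13 ≤ ρ²=15; F_rep = 36·(-2,3)/13² = (-0.4260,0.6391)
F = F_att + ΣF_rep = (-11.6760,9.3891)
p' = p + 1/20·F = (6.4162,-8.5305)

Fx=-11.6760 Fy=9.3891 x'=6.4162 y'=-8.5305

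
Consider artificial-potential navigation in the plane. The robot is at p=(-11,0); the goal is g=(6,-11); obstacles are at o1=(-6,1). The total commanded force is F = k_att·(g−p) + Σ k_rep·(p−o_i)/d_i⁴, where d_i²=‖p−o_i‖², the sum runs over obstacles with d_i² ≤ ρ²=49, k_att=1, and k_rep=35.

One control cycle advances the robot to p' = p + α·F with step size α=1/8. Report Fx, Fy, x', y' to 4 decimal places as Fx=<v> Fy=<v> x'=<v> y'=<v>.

Fx=16.7411 Fy=-11.0518 x'=-8.9074 y'=-1.3815

F_att = 1·(g−p) = 1·(17,-11) = (17.0000,-11.0000)
o1: d²=26 ≤ ρ²=49; F_rep = 35·(-5,-1)/26² = (-0.2589,-0.0518)
F = F_att + ΣF_rep = (16.7411,-11.0518)
p' = p + 1/8·F = (-8.9074,-1.3815)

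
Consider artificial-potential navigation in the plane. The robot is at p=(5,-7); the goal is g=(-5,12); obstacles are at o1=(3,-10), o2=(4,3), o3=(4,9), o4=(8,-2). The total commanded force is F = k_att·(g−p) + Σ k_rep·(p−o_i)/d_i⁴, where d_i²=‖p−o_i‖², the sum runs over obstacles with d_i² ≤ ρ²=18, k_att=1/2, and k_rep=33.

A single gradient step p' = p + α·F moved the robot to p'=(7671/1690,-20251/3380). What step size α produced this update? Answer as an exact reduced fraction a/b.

F_att = 1/2·(g−p) = 1/2·(-10,19) = (-5.0000,9.5000)
o1: d²=13 ≤ ρ²=18; F_rep = 33·(2,3)/13² = (0.3905,0.5858)
o2: d²=101 > ρ²=18 → inactive
o3: d²=257 > ρ²=18 → inactive
o4: d²=34 > ρ²=18 → inactive
F = F_att + ΣF_rep = (-4.6095,10.0858)
Δp = p'−p = (-0.4609,1.0086); α = Δx/Fx = (-779/1690) / (-779/169) = 1/10
check: Δy/Fy = (3409/3380) / (3409/338) = 1/10 ✓

α = 1/10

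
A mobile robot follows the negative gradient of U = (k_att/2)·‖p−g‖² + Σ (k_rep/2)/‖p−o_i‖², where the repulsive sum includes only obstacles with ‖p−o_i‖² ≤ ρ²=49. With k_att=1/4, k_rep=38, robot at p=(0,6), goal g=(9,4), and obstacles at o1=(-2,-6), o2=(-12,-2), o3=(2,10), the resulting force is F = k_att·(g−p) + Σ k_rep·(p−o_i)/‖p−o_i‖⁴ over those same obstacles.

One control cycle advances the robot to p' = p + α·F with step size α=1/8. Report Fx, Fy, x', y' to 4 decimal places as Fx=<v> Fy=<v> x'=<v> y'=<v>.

Fx=2.0600 Fy=-0.8800 x'=0.2575 y'=5.8900

F_att = 1/4·(g−p) = 1/4·(9,-2) = (2.2500,-0.5000)
o1: d²=148 > ρ²=49 → inactive
o2: d²=208 > ρ²=49 → inactive
o3: d²=20 ≤ ρ²=49; F_rep = 38·(-2,-4)/20² = (-0.1900,-0.3800)
F = F_att + ΣF_rep = (2.0600,-0.8800)
p' = p + 1/8·F = (0.2575,5.8900)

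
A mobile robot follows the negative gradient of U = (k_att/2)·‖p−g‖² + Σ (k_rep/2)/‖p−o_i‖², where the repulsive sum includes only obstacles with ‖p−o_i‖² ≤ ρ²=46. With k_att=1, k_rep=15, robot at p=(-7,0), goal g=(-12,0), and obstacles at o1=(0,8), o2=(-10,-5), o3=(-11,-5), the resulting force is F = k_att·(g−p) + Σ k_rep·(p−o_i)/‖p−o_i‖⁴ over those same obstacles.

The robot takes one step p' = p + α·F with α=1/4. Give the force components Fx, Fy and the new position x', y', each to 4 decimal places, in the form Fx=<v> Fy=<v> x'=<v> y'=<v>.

Fx=-4.9254 Fy=0.1095 x'=-8.2313 y'=0.0274

F_att = 1·(g−p) = 1·(-5,0) = (-5.0000,0.0000)
o1: d²=113 > ρ²=46 → inactive
o2: d²=34 ≤ ρ²=46; F_rep = 15·(3,5)/34² = (0.0389,0.0649)
o3: d²=41 ≤ ρ²=46; F_rep = 15·(4,5)/41² = (0.0357,0.0446)
F = F_att + ΣF_rep = (-4.9254,0.1095)
p' = p + 1/4·F = (-8.2313,0.0274)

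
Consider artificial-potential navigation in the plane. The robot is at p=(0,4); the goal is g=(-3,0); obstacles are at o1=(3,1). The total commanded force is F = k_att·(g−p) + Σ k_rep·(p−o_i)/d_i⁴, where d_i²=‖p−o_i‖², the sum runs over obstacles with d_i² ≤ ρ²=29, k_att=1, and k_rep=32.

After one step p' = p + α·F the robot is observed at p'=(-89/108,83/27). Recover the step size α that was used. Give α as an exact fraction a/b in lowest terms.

F_att = 1·(g−p) = 1·(-3,-4) = (-3.0000,-4.0000)
o1: d²=18 ≤ ρ²=29; F_rep = 32·(-3,3)/18² = (-0.2963,0.2963)
F = F_att + ΣF_rep = (-3.2963,-3.7037)
Δp = p'−p = (-0.8241,-0.9259); α = Δx/Fx = (-89/108) / (-89/27) = 1/4
check: Δy/Fy = (-25/27) / (-100/27) = 1/4 ✓

α = 1/4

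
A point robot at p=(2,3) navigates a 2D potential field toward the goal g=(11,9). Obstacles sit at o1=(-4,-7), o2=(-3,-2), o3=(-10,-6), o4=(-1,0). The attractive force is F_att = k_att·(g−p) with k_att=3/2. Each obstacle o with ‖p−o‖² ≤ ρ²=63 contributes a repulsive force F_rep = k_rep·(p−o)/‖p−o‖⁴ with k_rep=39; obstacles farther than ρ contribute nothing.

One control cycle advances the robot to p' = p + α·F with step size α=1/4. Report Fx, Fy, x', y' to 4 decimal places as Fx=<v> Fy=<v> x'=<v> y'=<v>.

Fx=13.9391 Fy=9.4391 x'=5.4848 y'=5.3598

F_att = 3/2·(g−p) = 3/2·(9,6) = (13.5000,9.0000)
o1: d²=136 > ρ²=63 → inactive
o2: d²=50 ≤ ρ²=63; F_rep = 39·(5,5)/50² = (0.0780,0.0780)
o3: d²=225 > ρ²=63 → inactive
o4: d²=18 ≤ ρ²=63; F_rep = 39·(3,3)/18² = (0.3611,0.3611)
F = F_att + ΣF_rep = (13.9391,9.4391)
p' = p + 1/4·F = (5.4848,5.3598)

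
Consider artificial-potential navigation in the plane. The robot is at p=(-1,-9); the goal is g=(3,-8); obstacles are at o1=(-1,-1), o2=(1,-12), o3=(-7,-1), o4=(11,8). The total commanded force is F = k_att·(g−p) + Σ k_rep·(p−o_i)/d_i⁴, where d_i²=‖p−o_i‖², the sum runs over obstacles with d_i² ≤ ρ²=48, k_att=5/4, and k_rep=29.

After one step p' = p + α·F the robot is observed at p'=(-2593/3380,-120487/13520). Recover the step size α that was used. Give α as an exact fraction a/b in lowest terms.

F_att = 5/4·(g−p) = 5/4·(4,1) = (5.0000,1.2500)
o1: d²=64 > ρ²=48 → inactive
o2: d²=13 ≤ ρ²=48; F_rep = 29·(-2,3)/13² = (-0.3432,0.5148)
o3: d²=100 > ρ²=48 → inactive
o4: d²=433 > ρ²=48 → inactive
F = F_att + ΣF_rep = (4.6568,1.7648)
Δp = p'−p = (0.2328,0.0882); α = Δx/Fx = (787/3380) / (787/169) = 1/20
check: Δy/Fy = (1193/13520) / (1193/676) = 1/20 ✓

α = 1/20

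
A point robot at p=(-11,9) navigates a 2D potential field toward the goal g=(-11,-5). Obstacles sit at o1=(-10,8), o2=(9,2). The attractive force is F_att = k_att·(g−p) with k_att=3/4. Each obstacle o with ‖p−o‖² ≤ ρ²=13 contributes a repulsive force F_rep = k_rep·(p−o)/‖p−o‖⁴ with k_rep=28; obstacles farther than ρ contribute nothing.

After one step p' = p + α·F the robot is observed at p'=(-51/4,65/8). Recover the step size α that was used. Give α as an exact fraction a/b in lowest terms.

α = 1/4

F_att = 3/4·(g−p) = 3/4·(0,-14) = (0.0000,-10.5000)
o1: d²=2 ≤ ρ²=13; F_rep = 28·(-1,1)/2² = (-7.0000,7.0000)
o2: d²=449 > ρ²=13 → inactive
F = F_att + ΣF_rep = (-7.0000,-3.5000)
Δp = p'−p = (-1.7500,-0.8750); α = Δx/Fx = (-7/4) / (-7) = 1/4
check: Δy/Fy = (-7/8) / (-7/2) = 1/4 ✓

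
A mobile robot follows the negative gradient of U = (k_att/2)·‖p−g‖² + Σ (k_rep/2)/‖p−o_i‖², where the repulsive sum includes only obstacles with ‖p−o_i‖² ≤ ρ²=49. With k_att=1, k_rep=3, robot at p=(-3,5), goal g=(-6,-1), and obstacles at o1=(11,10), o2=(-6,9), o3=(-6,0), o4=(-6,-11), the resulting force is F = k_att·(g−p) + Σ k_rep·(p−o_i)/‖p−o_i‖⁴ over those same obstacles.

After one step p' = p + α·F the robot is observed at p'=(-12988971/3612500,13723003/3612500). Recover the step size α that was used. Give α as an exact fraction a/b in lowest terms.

F_att = 1·(g−p) = 1·(-3,-6) = (-3.0000,-6.0000)
o1: d²=221 > ρ²=49 → inactive
o2: d²=25 ≤ ρ²=49; F_rep = 3·(3,-4)/25² = (0.0144,-0.0192)
o3: d²=34 ≤ ρ²=49; F_rep = 3·(3,5)/34² = (0.0078,0.0130)
o4: d²=265 > ρ²=49 → inactive
F = F_att + ΣF_rep = (-2.9778,-6.0062)
Δp = p'−p = (-0.5956,-1.2012); α = Δx/Fx = (-2151471/3612500) / (-2151471/722500) = 1/5
check: Δy/Fy = (-4339497/3612500) / (-4339497/722500) = 1/5 ✓

α = 1/5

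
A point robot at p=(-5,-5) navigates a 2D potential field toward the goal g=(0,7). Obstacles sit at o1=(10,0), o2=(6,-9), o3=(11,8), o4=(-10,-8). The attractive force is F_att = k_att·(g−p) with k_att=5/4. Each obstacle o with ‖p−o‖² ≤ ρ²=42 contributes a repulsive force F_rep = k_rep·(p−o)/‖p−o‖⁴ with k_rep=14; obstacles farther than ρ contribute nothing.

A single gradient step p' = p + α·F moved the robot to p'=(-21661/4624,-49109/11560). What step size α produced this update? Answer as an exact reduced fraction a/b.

F_att = 5/4·(g−p) = 5/4·(5,12) = (6.2500,15.0000)
o1: d²=250 > ρ²=42 → inactive
o2: d²=137 > ρ²=42 → inactive
o3: d²=425 > ρ²=42 → inactive
o4: d²=34 ≤ ρ²=42; F_rep = 14·(5,3)/34² = (0.0606,0.0363)
F = F_att + ΣF_rep = (6.3106,15.0363)
Δp = p'−p = (0.3155,0.7518); α = Δx/Fx = (1459/4624) / (7295/1156) = 1/20
check: Δy/Fy = (8691/11560) / (8691/578) = 1/20 ✓

α = 1/20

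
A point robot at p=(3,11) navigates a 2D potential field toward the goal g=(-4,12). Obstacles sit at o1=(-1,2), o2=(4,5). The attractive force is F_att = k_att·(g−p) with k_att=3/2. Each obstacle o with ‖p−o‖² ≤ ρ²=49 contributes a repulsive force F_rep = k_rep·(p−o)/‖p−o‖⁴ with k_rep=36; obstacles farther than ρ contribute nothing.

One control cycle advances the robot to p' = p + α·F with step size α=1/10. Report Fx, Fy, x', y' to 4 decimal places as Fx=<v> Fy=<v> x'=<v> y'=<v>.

F_att = 3/2·(g−p) = 3/2·(-7,1) = (-10.5000,1.5000)
o1: d²=97 > ρ²=49 → inactive
o2: d²=37 ≤ ρ²=49; F_rep = 36·(-1,6)/37² = (-0.0263,0.1578)
F = F_att + ΣF_rep = (-10.5263,1.6578)
p' = p + 1/10·F = (1.9474,11.1658)

Fx=-10.5263 Fy=1.6578 x'=1.9474 y'=11.1658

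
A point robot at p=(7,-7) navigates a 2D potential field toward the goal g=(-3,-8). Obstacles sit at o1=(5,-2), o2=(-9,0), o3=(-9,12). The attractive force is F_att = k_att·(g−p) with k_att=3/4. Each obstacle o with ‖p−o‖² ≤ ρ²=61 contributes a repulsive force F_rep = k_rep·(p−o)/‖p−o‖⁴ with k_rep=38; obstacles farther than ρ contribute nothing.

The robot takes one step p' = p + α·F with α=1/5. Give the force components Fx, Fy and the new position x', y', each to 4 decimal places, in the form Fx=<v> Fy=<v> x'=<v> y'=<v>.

F_att = 3/4·(g−p) = 3/4·(-10,-1) = (-7.5000,-0.7500)
o1: d²=29 ≤ ρ²=61; F_rep = 38·(2,-5)/29² = (0.0904,-0.2259)
o2: d²=305 > ρ²=61 → inactive
o3: d²=617 > ρ²=61 → inactive
F = F_att + ΣF_rep = (-7.4096,-0.9759)
p' = p + 1/5·F = (5.5181,-7.1952)

Fx=-7.4096 Fy=-0.9759 x'=5.5181 y'=-7.1952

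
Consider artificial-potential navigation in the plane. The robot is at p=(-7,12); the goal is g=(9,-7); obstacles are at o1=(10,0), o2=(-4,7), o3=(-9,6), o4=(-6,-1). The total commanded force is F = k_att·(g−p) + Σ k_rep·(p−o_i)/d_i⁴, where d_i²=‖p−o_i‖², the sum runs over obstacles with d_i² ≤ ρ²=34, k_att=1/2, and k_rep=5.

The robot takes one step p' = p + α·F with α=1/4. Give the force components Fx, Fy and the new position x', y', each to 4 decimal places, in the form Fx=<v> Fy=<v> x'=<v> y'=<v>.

F_att = 1/2·(g−p) = 1/2·(16,-19) = (8.0000,-9.5000)
o1: d²=433 > ρ²=34 → inactive
o2: d²=34 ≤ ρ²=34; F_rep = 5·(-3,5)/34² = (-0.0130,0.0216)
o3: d²=40 > ρ²=34 → inactive
o4: d²=170 > ρ²=34 → inactive
F = F_att + ΣF_rep = (7.9870,-9.4784)
p' = p + 1/4·F = (-5.0032,9.6304)

Fx=7.9870 Fy=-9.4784 x'=-5.0032 y'=9.6304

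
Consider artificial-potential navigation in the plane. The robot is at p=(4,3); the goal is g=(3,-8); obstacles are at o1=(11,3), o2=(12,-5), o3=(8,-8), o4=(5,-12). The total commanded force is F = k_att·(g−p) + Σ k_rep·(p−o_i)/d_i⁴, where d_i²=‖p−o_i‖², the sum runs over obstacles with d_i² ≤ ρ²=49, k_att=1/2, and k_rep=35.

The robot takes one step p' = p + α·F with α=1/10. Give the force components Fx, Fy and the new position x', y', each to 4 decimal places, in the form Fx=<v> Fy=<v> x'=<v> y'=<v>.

F_att = 1/2·(g−p) = 1/2·(-1,-11) = (-0.5000,-5.5000)
o1: d²=49 ≤ ρ²=49; F_rep = 35·(-7,0)/49² = (-0.1020,0.0000)
o2: d²=128 > ρ²=49 → inactive
o3: d²=137 > ρ²=49 → inactive
o4: d²=226 > ρ²=49 → inactive
F = F_att + ΣF_rep = (-0.6020,-5.5000)
p' = p + 1/10·F = (3.9398,2.4500)

Fx=-0.6020 Fy=-5.5000 x'=3.9398 y'=2.4500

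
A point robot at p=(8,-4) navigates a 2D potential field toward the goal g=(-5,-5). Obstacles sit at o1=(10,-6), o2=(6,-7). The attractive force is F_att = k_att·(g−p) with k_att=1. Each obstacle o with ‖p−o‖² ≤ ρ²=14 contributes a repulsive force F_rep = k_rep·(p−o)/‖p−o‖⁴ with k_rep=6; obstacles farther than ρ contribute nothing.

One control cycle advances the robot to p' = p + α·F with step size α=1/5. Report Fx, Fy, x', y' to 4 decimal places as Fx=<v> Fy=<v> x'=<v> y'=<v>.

F_att = 1·(g−p) = 1·(-13,-1) = (-13.0000,-1.0000)
o1: d²=8 ≤ ρ²=14; F_rep = 6·(-2,2)/8² = (-0.1875,0.1875)
o2: d²=13 ≤ ρ²=14; F_rep = 6·(2,3)/13² = (0.0710,0.1065)
F = F_att + ΣF_rep = (-13.1165,-0.7060)
p' = p + 1/5·F = (5.3767,-4.1412)

Fx=-13.1165 Fy=-0.7060 x'=5.3767 y'=-4.1412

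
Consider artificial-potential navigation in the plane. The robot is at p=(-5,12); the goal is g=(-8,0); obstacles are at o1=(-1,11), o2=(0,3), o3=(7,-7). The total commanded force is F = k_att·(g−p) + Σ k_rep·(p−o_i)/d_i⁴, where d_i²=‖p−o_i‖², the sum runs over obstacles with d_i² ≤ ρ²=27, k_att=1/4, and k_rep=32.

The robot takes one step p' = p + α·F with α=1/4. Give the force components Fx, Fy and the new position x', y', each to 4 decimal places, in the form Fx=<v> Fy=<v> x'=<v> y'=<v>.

F_att = 1/4·(g−p) = 1/4·(-3,-12) = (-0.7500,-3.0000)
o1: d²=17 ≤ ρ²=27; F_rep = 32·(-4,1)/17² = (-0.4429,0.1107)
o2: d²=106 > ρ²=27 → inactive
o3: d²=505 > ρ²=27 → inactive
F = F_att + ΣF_rep = (-1.1929,-2.8893)
p' = p + 1/4·F = (-5.2982,11.2777)

Fx=-1.1929 Fy=-2.8893 x'=-5.2982 y'=11.2777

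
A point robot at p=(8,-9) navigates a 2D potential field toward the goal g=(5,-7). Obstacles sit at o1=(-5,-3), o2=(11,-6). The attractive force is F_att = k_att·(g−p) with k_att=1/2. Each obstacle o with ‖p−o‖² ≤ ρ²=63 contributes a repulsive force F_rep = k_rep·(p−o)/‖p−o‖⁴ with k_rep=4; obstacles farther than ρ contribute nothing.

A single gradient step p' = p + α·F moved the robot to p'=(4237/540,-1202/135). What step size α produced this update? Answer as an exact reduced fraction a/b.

α = 1/10

F_att = 1/2·(g−p) = 1/2·(-3,2) = (-1.5000,1.0000)
o1: d²=205 > ρ²=63 → inactive
o2: d²=18 ≤ ρ²=63; F_rep = 4·(-3,-3)/18² = (-0.0370,-0.0370)
F = F_att + ΣF_rep = (-1.5370,0.9630)
Δp = p'−p = (-0.1537,0.0963); α = Δx/Fx = (-83/540) / (-83/54) = 1/10
check: Δy/Fy = (13/135) / (26/27) = 1/10 ✓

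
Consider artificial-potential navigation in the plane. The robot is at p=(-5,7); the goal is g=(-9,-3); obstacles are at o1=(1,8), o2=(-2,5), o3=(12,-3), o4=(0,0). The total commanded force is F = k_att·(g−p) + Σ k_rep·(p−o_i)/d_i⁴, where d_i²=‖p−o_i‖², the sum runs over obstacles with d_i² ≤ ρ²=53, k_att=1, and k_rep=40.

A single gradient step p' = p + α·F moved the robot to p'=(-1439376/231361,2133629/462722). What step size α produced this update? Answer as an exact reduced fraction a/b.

α = 1/4

F_att = 1·(g−p) = 1·(-4,-10) = (-4.0000,-10.0000)
o1: d²=37 ≤ ρ²=53; F_rep = 40·(-6,-1)/37² = (-0.1753,-0.0292)
o2: d²=13 ≤ ρ²=53; F_rep = 40·(-3,2)/13² = (-0.7101,0.4734)
o3: d²=389 > ρ²=53 → inactive
o4: d²=74 > ρ²=53 → inactive
F = F_att + ΣF_rep = (-4.8854,-9.5558)
Δp = p'−p = (-1.2213,-2.3890); α = Δx/Fx = (-282571/231361) / (-1130284/231361) = 1/4
check: Δy/Fy = (-1105425/462722) / (-2210850/231361) = 1/4 ✓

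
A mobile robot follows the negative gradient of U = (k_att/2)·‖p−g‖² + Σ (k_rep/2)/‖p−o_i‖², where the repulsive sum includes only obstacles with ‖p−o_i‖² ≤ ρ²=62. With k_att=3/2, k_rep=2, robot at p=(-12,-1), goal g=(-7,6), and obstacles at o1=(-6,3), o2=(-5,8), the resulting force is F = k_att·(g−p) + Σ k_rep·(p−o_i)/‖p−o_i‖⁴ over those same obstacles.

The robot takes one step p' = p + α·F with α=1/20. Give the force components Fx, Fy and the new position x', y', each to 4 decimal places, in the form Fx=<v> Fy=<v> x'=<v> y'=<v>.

F_att = 3/2·(g−p) = 3/2·(5,7) = (7.5000,10.5000)
o1: d²=52 ≤ ρ²=62; F_rep = 2·(-6,-4)/52² = (-0.0044,-0.0030)
o2: d²=130 > ρ²=62 → inactive
F = F_att + ΣF_rep = (7.4956,10.4970)
p' = p + 1/20·F = (-11.6252,-0.4751)

Fx=7.4956 Fy=10.4970 x'=-11.6252 y'=-0.4751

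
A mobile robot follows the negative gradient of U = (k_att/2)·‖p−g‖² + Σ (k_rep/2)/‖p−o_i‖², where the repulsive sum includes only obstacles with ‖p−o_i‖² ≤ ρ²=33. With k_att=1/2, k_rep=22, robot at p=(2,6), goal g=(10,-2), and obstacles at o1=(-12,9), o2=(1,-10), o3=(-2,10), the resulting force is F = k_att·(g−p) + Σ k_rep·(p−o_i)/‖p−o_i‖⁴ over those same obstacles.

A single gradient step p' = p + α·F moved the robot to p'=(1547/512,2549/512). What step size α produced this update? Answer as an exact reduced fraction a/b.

α = 1/4

F_att = 1/2·(g−p) = 1/2·(8,-8) = (4.0000,-4.0000)
o1: d²=205 > ρ²=33 → inactive
o2: d²=257 > ρ²=33 → inactive
o3: d²=32 ≤ ρ²=33; F_rep = 22·(4,-4)/32² = (0.0859,-0.0859)
F = F_att + ΣF_rep = (4.0859,-4.0859)
Δp = p'−p = (1.0215,-1.0215); α = Δx/Fx = (523/512) / (523/128) = 1/4
check: Δy/Fy = (-523/512) / (-523/128) = 1/4 ✓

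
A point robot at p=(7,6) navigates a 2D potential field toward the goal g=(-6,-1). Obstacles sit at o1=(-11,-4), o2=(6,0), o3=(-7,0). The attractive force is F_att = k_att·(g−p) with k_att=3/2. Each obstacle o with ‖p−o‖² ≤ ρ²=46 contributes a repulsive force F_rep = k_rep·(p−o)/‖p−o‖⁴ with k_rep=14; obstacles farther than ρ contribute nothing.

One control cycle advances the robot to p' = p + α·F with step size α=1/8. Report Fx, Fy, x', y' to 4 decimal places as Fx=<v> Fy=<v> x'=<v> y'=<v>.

F_att = 3/2·(g−p) = 3/2·(-13,-7) = (-19.5000,-10.5000)
o1: d²=424 > ρ²=46 → inactive
o2: d²=37 ≤ ρ²=46; F_rep = 14·(1,6)/37² = (0.0102,0.0614)
o3: d²=232 > ρ²=46 → inactive
F = F_att + ΣF_rep = (-19.4898,-10.4386)
p' = p + 1/8·F = (4.5638,4.6952)

Fx=-19.4898 Fy=-10.4386 x'=4.5638 y'=4.6952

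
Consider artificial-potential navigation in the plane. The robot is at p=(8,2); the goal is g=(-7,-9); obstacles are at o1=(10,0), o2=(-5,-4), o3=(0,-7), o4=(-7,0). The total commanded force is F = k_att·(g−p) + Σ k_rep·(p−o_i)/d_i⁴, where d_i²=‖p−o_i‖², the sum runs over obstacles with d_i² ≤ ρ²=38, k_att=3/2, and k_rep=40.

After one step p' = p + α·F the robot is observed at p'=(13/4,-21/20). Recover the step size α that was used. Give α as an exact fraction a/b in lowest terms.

α = 1/5

F_att = 3/2·(g−p) = 3/2·(-15,-11) = (-22.5000,-16.5000)
o1: d²=8 ≤ ρ²=38; F_rep = 40·(-2,2)/8² = (-1.2500,1.2500)
o2: d²=205 > ρ²=38 → inactive
o3: d²=145 > ρ²=38 → inactive
o4: d²=229 > ρ²=38 → inactive
F = F_att + ΣF_rep = (-23.7500,-15.2500)
Δp = p'−p = (-4.7500,-3.0500); α = Δx/Fx = (-19/4) / (-95/4) = 1/5
check: Δy/Fy = (-61/20) / (-61/4) = 1/5 ✓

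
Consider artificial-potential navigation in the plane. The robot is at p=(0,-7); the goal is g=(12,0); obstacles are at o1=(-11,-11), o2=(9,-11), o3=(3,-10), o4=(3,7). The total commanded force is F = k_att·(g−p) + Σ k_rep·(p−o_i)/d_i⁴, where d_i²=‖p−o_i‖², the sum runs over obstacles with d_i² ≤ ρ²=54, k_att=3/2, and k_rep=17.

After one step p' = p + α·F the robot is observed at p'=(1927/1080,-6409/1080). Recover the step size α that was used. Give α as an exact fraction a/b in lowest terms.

F_att = 3/2·(g−p) = 3/2·(12,7) = (18.0000,10.5000)
o1: d²=137 > ρ²=54 → inactive
o2: d²=97 > ρ²=54 → inactive
o3: d²=18 ≤ ρ²=54; F_rep = 17·(-3,3)/18² = (-0.1574,0.1574)
o4: d²=205 > ρ²=54 → inactive
F = F_att + ΣF_rep = (17.8426,10.6574)
Δp = p'−p = (1.7843,1.0657); α = Δx/Fx = (1927/1080) / (1927/108) = 1/10
check: Δy/Fy = (1151/1080) / (1151/108) = 1/10 ✓

α = 1/10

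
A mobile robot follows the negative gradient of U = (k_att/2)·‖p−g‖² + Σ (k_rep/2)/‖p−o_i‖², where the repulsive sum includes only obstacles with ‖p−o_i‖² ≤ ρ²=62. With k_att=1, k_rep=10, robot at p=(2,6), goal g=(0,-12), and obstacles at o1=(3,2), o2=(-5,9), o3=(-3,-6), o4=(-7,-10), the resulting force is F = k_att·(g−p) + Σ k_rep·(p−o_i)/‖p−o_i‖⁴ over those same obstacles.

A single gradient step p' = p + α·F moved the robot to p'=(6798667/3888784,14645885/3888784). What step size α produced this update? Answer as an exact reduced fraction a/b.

F_att = 1·(g−p) = 1·(-2,-18) = (-2.0000,-18.0000)
o1: d²=17 ≤ ρ²=62; F_rep = 10·(-1,4)/17² = (-0.0346,0.1384)
o2: d²=58 ≤ ρ²=62; F_rep = 10·(7,-3)/58² = (0.0208,-0.0089)
o3: d²=169 > ρ²=62 → inactive
o4: d²=337 > ρ²=62 → inactive
F = F_att + ΣF_rep = (-2.0138,-17.8705)
Δp = p'−p = (-0.2517,-2.2338); α = Δx/Fx = (-978901/3888784) / (-978901/486098) = 1/8
check: Δy/Fy = (-8686819/3888784) / (-8686819/486098) = 1/8 ✓

α = 1/8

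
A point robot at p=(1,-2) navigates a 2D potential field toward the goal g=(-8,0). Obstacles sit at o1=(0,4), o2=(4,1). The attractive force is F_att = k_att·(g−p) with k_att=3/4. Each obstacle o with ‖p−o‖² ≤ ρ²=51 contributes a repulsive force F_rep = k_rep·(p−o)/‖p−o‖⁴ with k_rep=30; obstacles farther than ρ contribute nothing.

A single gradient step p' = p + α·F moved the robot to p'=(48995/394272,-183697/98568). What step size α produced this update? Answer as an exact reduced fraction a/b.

α = 1/8

F_att = 3/4·(g−p) = 3/4·(-9,2) = (-6.7500,1.5000)
o1: d²=37 ≤ ρ²=51; F_rep = 30·(1,-6)/37² = (0.0219,-0.1315)
o2: d²=18 ≤ ρ²=51; F_rep = 30·(-3,-3)/18² = (-0.2778,-0.2778)
F = F_att + ΣF_rep = (-7.0059,1.0907)
Δp = p'−p = (-0.8757,0.1363); α = Δx/Fx = (-345277/394272) / (-345277/49284) = 1/8
check: Δy/Fy = (13439/98568) / (13439/12321) = 1/8 ✓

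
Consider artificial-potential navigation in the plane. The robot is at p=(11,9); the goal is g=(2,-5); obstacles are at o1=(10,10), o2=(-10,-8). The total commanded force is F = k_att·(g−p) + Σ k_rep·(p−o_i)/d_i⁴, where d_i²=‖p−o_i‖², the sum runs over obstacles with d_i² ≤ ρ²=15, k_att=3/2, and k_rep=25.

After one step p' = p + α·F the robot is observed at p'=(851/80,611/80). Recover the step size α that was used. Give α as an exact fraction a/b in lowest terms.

F_att = 3/2·(g−p) = 3/2·(-9,-14) = (-13.5000,-21.0000)
o1: d²=2 ≤ ρ²=15; F_rep = 25·(1,-1)/2² = (6.2500,-6.2500)
o2: d²=730 > ρ²=15 → inactive
F = F_att + ΣF_rep = (-7.2500,-27.2500)
Δp = p'−p = (-0.3625,-1.3625); α = Δx/Fx = (-29/80) / (-29/4) = 1/20
check: Δy/Fy = (-109/80) / (-109/4) = 1/20 ✓

α = 1/20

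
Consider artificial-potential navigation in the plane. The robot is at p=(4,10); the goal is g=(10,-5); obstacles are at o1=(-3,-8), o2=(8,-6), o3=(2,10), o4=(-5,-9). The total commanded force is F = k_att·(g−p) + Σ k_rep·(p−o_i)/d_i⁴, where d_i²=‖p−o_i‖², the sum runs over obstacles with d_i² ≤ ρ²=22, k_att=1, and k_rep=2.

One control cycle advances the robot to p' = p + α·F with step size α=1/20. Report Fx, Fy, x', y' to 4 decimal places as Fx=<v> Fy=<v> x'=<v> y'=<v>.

Fx=6.2500 Fy=-15.0000 x'=4.3125 y'=9.2500

F_att = 1·(g−p) = 1·(6,-15) = (6.0000,-15.0000)
o1: d²=373 > ρ²=22 → inactive
o2: d²=272 > ρ²=22 → inactive
o3: d²=4 ≤ ρ²=22; F_rep = 2·(2,0)/4² = (0.2500,0.0000)
o4: d²=442 > ρ²=22 → inactive
F = F_att + ΣF_rep = (6.2500,-15.0000)
p' = p + 1/20·F = (4.3125,9.2500)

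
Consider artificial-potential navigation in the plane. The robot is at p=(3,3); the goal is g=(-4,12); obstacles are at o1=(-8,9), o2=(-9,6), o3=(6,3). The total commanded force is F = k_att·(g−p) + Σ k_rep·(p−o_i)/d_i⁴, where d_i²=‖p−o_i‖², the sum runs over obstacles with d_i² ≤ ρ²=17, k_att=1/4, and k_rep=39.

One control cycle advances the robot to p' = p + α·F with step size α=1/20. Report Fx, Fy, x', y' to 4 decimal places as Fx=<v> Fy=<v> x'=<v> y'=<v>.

F_att = 1/4·(g−p) = 1/4·(-7,9) = (-1.7500,2.2500)
o1: d²=157 > ρ²=17 → inactive
o2: d²=153 > ρ²=17 → inactive
o3: d²=9 ≤ ρ²=17; F_rep = 39·(-3,0)/9² = (-1.4444,0.0000)
F = F_att + ΣF_rep = (-3.1944,2.2500)
p' = p + 1/20·F = (2.8403,3.1125)

Fx=-3.1944 Fy=2.2500 x'=2.8403 y'=3.1125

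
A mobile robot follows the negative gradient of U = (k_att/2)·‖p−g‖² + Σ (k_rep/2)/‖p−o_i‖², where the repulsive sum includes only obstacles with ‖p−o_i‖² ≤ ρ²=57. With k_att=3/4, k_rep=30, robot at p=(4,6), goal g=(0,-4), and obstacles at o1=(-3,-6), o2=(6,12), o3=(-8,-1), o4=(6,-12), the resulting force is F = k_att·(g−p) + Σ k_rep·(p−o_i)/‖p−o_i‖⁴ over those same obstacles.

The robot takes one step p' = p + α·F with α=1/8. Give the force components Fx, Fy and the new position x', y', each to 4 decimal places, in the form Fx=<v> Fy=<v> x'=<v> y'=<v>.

Fx=-3.0375 Fy=-7.6125 x'=3.6203 y'=5.0484

F_att = 3/4·(g−p) = 3/4·(-4,-10) = (-3.0000,-7.5000)
o1: d²=193 > ρ²=57 → inactive
o2: d²=40 ≤ ρ²=57; F_rep = 30·(-2,-6)/40² = (-0.0375,-0.1125)
o3: d²=193 > ρ²=57 → inactive
o4: d²=328 > ρ²=57 → inactive
F = F_att + ΣF_rep = (-3.0375,-7.6125)
p' = p + 1/8·F = (3.6203,5.0484)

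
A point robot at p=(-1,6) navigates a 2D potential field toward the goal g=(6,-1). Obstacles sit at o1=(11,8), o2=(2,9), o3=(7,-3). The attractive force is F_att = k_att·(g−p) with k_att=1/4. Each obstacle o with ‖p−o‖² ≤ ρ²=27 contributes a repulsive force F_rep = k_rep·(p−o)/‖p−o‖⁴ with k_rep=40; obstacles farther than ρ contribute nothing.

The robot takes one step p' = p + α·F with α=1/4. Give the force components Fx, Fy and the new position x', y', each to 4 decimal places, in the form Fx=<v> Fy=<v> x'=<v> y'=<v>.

Fx=1.3796 Fy=-2.1204 x'=-0.6551 y'=5.4699

F_att = 1/4·(g−p) = 1/4·(7,-7) = (1.7500,-1.7500)
o1: d²=148 > ρ²=27 → inactive
o2: d²=18 ≤ ρ²=27; F_rep = 40·(-3,-3)/18² = (-0.3704,-0.3704)
o3: d²=145 > ρ²=27 → inactive
F = F_att + ΣF_rep = (1.3796,-2.1204)
p' = p + 1/4·F = (-0.6551,5.4699)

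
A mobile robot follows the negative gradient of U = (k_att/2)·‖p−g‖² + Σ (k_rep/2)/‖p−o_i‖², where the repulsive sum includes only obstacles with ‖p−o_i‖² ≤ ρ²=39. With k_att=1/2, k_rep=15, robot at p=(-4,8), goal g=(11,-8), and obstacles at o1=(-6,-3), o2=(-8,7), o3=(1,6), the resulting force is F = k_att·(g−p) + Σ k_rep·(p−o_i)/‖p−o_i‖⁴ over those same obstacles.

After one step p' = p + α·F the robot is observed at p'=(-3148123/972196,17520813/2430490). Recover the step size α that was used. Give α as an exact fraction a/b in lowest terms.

F_att = 1/2·(g−p) = 1/2·(15,-16) = (7.5000,-8.0000)
o1: d²=125 > ρ²=39 → inactive
o2: d²=17 ≤ ρ²=39; F_rep = 15·(4,1)/17² = (0.2076,0.0519)
o3: d²=29 ≤ ρ²=39; F_rep = 15·(-5,2)/29² = (-0.0892,0.0357)
F = F_att + ΣF_rep = (7.6184,-7.9124)
Δp = p'−p = (0.7618,-0.7912); α = Δx/Fx = (740661/972196) / (3703305/486098) = 1/10
check: Δy/Fy = (-1923107/2430490) / (-1923107/243049) = 1/10 ✓

α = 1/10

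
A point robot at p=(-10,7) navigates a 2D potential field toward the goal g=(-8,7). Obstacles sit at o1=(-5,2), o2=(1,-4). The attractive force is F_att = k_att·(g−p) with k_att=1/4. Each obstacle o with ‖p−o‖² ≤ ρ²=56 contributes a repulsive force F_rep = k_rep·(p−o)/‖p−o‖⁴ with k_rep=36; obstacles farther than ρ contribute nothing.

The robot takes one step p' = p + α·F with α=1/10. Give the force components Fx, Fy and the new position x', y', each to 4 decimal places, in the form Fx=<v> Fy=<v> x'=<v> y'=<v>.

Fx=0.4280 Fy=0.0720 x'=-9.9572 y'=7.0072

F_att = 1/4·(g−p) = 1/4·(2,0) = (0.5000,0.0000)
o1: d²=50 ≤ ρ²=56; F_rep = 36·(-5,5)/50² = (-0.0720,0.0720)
o2: d²=242 > ρ²=56 → inactive
F = F_att + ΣF_rep = (0.4280,0.0720)
p' = p + 1/10·F = (-9.9572,7.0072)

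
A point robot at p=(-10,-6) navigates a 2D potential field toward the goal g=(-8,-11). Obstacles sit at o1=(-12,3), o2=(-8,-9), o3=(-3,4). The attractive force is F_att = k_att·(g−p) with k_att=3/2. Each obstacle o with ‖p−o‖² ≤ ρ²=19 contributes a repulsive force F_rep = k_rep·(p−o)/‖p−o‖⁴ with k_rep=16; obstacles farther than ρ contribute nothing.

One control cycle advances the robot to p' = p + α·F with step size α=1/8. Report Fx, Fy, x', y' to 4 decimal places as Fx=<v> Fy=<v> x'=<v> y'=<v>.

F_att = 3/2·(g−p) = 3/2·(2,-5) = (3.0000,-7.5000)
o1: d²=85 > ρ²=19 → inactive
o2: d²=13 ≤ ρ²=19; F_rep = 16·(-2,3)/13² = (-0.1893,0.2840)
o3: d²=149 > ρ²=19 → inactive
F = F_att + ΣF_rep = (2.8107,-7.2160)
p' = p + 1/8·F = (-9.6487,-6.9020)

Fx=2.8107 Fy=-7.2160 x'=-9.6487 y'=-6.9020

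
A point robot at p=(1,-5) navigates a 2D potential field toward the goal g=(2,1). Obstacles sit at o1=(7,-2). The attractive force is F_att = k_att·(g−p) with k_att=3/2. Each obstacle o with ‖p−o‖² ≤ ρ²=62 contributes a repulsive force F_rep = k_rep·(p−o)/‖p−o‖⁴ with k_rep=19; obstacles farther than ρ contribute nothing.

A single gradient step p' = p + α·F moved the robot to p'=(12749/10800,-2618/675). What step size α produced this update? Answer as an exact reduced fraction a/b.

α = 1/8

F_att = 3/2·(g−p) = 3/2·(1,6) = (1.5000,9.0000)
o1: d²=45 ≤ ρ²=62; F_rep = 19·(-6,-3)/45² = (-0.0563,-0.0281)
F = F_att + ΣF_rep = (1.4437,8.9719)
Δp = p'−p = (0.1805,1.1215); α = Δx/Fx = (1949/10800) / (1949/1350) = 1/8
check: Δy/Fy = (757/675) / (6056/675) = 1/8 ✓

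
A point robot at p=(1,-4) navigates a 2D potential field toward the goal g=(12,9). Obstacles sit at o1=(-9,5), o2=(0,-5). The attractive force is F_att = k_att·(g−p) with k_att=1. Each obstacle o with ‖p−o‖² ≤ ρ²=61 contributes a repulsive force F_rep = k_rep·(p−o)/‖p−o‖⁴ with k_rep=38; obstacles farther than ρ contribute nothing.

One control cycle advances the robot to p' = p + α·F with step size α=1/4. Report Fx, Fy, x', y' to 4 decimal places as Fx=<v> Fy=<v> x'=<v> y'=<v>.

Fx=20.5000 Fy=22.5000 x'=6.1250 y'=1.6250

F_att = 1·(g−p) = 1·(11,13) = (11.0000,13.0000)
o1: d²=181 > ρ²=61 → inactive
o2: d²=2 ≤ ρ²=61; F_rep = 38·(1,1)/2² = (9.5000,9.5000)
F = F_att + ΣF_rep = (20.5000,22.5000)
p' = p + 1/4·F = (6.1250,1.6250)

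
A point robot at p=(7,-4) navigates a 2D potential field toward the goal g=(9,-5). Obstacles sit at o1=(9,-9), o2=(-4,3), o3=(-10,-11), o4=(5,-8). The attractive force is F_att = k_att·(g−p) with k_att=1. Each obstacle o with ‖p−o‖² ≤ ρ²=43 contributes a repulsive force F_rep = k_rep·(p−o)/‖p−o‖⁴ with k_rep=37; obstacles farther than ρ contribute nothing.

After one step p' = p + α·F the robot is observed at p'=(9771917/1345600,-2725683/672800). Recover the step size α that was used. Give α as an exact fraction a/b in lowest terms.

α = 1/8

F_att = 1·(g−p) = 1·(2,-1) = (2.0000,-1.0000)
o1: d²=29 ≤ ρ²=43; F_rep = 37·(-2,5)/29² = (-0.0880,0.2200)
o2: d²=170 > ρ²=43 → inactive
o3: d²=338 > ρ²=43 → inactive
o4: d²=20 ≤ ρ²=43; F_rep = 37·(2,4)/20² = (0.1850,0.3700)
F = F_att + ΣF_rep = (2.0970,-0.4100)
Δp = p'−p = (0.2621,-0.0513); α = Δx/Fx = (352717/1345600) / (352717/168200) = 1/8
check: Δy/Fy = (-34483/672800) / (-34483/84100) = 1/8 ✓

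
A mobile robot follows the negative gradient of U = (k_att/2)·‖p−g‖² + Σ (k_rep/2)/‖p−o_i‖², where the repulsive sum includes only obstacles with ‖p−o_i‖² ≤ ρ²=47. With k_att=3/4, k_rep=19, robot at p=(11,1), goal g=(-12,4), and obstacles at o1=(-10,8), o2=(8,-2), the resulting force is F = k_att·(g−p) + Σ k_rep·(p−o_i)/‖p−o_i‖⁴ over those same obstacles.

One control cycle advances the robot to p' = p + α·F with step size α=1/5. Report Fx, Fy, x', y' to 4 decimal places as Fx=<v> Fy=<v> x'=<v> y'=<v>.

Fx=-17.0741 Fy=2.4259 x'=7.5852 y'=1.4852

F_att = 3/4·(g−p) = 3/4·(-23,3) = (-17.2500,2.2500)
o1: d²=490 > ρ²=47 → inactive
o2: d²=18 ≤ ρ²=47; F_rep = 19·(3,3)/18² = (0.1759,0.1759)
F = F_att + ΣF_rep = (-17.0741,2.4259)
p' = p + 1/5·F = (7.5852,1.4852)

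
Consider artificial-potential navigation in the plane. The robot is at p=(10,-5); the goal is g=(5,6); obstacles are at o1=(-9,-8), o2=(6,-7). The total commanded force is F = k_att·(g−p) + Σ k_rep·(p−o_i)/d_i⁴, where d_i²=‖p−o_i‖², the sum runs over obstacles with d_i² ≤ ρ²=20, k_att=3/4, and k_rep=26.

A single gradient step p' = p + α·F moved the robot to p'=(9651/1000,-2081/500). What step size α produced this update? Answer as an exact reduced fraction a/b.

F_att = 3/4·(g−p) = 3/4·(-5,11) = (-3.7500,8.2500)
o1: d²=370 > ρ²=20 → inactive
o2: d²=20 ≤ ρ²=20; F_rep = 26·(4,2)/20² = (0.2600,0.1300)
F = F_att + ΣF_rep = (-3.4900,8.3800)
Δp = p'−p = (-0.3490,0.8380); α = Δx/Fx = (-349/1000) / (-349/100) = 1/10
check: Δy/Fy = (419/500) / (419/50) = 1/10 ✓

α = 1/10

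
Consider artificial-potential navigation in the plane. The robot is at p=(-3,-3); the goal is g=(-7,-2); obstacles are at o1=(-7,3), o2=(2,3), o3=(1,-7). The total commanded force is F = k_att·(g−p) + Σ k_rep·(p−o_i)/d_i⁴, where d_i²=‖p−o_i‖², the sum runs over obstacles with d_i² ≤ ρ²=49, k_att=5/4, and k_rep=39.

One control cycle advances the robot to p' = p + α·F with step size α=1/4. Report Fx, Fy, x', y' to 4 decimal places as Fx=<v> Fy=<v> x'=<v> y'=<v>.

Fx=-5.1523 Fy=1.4023 x'=-4.2881 y'=-2.6494

F_att = 5/4·(g−p) = 5/4·(-4,1) = (-5.0000,1.2500)
o1: d²=52 > ρ²=49 → inactive
o2: d²=61 > ρ²=49 → inactive
o3: d²=32 ≤ ρ²=49; F_rep = 39·(-4,4)/32² = (-0.1523,0.1523)
F = F_att + ΣF_rep = (-5.1523,1.4023)
p' = p + 1/4·F = (-4.2881,-2.6494)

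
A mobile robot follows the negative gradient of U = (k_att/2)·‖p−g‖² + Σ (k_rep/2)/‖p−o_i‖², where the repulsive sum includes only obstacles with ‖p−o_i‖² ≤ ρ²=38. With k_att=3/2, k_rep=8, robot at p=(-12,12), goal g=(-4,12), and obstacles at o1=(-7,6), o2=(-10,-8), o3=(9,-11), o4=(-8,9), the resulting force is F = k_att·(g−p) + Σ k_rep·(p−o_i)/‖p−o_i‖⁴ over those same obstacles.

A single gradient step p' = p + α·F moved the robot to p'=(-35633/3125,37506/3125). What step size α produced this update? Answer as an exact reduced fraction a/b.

F_att = 3/2·(g−p) = 3/2·(8,0) = (12.0000,0.0000)
o1: d²=61 > ρ²=38 → inactive
o2: d²=404 > ρ²=38 → inactive
o3: d²=970 > ρ²=38 → inactive
o4: d²=25 ≤ ρ²=38; F_rep = 8·(-4,3)/25² = (-0.0512,0.0384)
F = F_att + ΣF_rep = (11.9488,0.0384)
Δp = p'−p = (0.5974,0.0019); α = Δx/Fx = (1867/3125) / (7468/625) = 1/20
check: Δy/Fy = (6/3125) / (24/625) = 1/20 ✓

α = 1/20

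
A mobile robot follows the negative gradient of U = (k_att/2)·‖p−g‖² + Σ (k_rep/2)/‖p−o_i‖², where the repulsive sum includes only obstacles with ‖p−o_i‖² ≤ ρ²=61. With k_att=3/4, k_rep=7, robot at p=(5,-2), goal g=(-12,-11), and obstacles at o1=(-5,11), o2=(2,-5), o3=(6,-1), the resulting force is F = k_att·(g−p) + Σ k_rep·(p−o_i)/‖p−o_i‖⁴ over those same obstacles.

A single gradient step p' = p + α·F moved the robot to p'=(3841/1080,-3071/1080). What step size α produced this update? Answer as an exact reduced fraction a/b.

F_att = 3/4·(g−p) = 3/4·(-17,-9) = (-12.7500,-6.7500)
o1: d²=269 > ρ²=61 → inactive
o2: d²=18 ≤ ρ²=61; F_rep = 7·(3,3)/18² = (0.0648,0.0648)
o3: d²=2 ≤ ρ²=61; F_rep = 7·(-1,-1)/2² = (-1.7500,-1.7500)
F = F_att + ΣF_rep = (-14.4352,-8.4352)
Δp = p'−p = (-1.4435,-0.8435); α = Δx/Fx = (-1559/1080) / (-1559/108) = 1/10
check: Δy/Fy = (-911/1080) / (-911/108) = 1/10 ✓

α = 1/10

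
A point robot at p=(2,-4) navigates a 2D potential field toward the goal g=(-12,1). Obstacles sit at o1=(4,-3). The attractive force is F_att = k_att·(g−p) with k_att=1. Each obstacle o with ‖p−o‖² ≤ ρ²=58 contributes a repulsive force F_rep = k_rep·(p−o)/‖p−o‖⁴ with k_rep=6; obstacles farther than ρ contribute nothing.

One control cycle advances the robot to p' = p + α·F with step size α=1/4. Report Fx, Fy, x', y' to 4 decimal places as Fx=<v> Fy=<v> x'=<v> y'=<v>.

F_att = 1·(g−p) = 1·(-14,5) = (-14.0000,5.0000)
o1: d²=5 ≤ ρ²=58; F_rep = 6·(-2,-1)/5² = (-0.4800,-0.2400)
F = F_att + ΣF_rep = (-14.4800,4.7600)
p' = p + 1/4·F = (-1.6200,-2.8100)

Fx=-14.4800 Fy=4.7600 x'=-1.6200 y'=-2.8100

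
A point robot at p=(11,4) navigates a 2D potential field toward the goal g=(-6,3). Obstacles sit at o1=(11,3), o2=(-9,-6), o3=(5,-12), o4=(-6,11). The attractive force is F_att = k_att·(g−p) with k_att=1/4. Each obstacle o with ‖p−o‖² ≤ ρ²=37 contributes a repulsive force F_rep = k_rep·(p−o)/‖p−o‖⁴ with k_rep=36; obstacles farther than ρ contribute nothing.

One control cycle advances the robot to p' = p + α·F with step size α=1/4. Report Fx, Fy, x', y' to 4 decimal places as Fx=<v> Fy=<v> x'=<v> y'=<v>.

F_att = 1/4·(g−p) = 1/4·(-17,-1) = (-4.2500,-0.2500)
o1: d²=1 ≤ ρ²=37; F_rep = 36·(0,1)/1² = (0.0000,36.0000)
o2: d²=500 > ρ²=37 → inactive
o3: d²=292 > ρ²=37 → inactive
o4: d²=338 > ρ²=37 → inactive
F = F_att + ΣF_rep = (-4.2500,35.7500)
p' = p + 1/4·F = (9.9375,12.9375)

Fx=-4.2500 Fy=35.7500 x'=9.9375 y'=12.9375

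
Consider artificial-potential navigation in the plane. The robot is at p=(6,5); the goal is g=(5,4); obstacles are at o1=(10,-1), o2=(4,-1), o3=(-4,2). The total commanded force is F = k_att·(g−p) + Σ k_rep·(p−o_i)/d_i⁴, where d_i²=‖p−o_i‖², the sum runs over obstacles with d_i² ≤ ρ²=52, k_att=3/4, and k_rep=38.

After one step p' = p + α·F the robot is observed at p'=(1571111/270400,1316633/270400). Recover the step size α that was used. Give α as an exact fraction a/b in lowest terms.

α = 1/4

F_att = 3/4·(g−p) = 3/4·(-1,-1) = (-0.7500,-0.7500)
o1: d²=52 ≤ ρ²=52; F_rep = 38·(-4,6)/52² = (-0.0562,0.0843)
o2: d²=40 ≤ ρ²=52; F_rep = 38·(2,6)/40² = (0.0475,0.1425)
o3: d²=109 > ρ²=52 → inactive
F = F_att + ΣF_rep = (-0.7587,-0.5232)
Δp = p'−p = (-0.1897,-0.1308); α = Δx/Fx = (-51289/270400) / (-51289/67600) = 1/4
check: Δy/Fy = (-35367/270400) / (-35367/67600) = 1/4 ✓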